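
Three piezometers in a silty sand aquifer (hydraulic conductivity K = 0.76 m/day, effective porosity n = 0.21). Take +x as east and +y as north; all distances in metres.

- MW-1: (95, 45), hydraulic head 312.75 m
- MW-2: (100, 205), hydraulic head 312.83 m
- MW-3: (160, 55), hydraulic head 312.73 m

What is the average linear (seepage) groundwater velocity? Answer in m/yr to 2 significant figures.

With h = a·x + b·y + c and MW-1 as origin, the differences give:
  5·a + 160·b = +0.08
  65·a + 10·b = -0.02
Eliminate b (×10 and ×160, subtract): -10350·a = 4.000 → a = ∂h/∂x = -0.0003865
Back-substitute: b = ∂h/∂y = +0.0005121.
|∇h| = √(-0.0003865² + 0.0005121²) = 0.0006416
Seepage velocity v = K·i/n = 0.76 × 0.0006416 / 0.21 = 0.002322 m/day = 0.8481 m/yr.

0.85 m/yr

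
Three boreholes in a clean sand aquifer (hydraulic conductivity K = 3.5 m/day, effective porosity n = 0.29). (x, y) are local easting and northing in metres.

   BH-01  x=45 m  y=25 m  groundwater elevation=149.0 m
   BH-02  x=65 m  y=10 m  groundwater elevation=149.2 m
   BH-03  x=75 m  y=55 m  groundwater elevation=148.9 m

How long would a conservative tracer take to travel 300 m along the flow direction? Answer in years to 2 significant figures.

7.8 years

Differences from BH-01: to BH-02 (Δx, Δy, Δh) = (20, -15, +0.2); to BH-03 = (30, 30, -0.1).
Solve a·Δx + b·Δy = Δh: det = 20·30 − 30·(-15) = 1050.
∂h/∂x = [(+0.2)·30 − (-0.1)·(-15)] / 1050 = +0.004286
∂h/∂y = [20·(-0.1) − 30·(+0.2)] / 1050 = -0.007619
|∇h| = √(0.004286² + -0.007619²) = 0.008742
Seepage velocity v = K·i/n = 3.5 × 0.008742 / 0.29 = 0.1055 m/day.
t = 300 / 0.1055 = 2844 days = 7.79 years.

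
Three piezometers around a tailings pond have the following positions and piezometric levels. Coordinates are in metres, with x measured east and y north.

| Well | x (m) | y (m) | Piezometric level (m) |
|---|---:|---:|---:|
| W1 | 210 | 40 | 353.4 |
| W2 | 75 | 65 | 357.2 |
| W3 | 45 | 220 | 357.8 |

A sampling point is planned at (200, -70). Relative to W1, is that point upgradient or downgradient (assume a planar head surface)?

Differences from W1: to W2 (Δx, Δy, Δh) = (-135, 25, +3.8); to W3 = (-165, 180, +4.4).
Solve a·Δx + b·Δy = Δh: det = (-135)·180 − (-165)·25 = -20175.
∂h/∂x = [(+3.8)·180 − (+4.4)·25] / -20175 = -0.02845
∂h/∂y = [(-135)·(+4.4) − (-165)·(+3.8)] / -20175 = -0.001636
Head at (200, -70) = 353.4 + (-0.02845)·(-10) + (-0.001636)·(-110) = 353.86 m.
That is higher than the 353.4 m at W1, so the point is upgradient.

upgradient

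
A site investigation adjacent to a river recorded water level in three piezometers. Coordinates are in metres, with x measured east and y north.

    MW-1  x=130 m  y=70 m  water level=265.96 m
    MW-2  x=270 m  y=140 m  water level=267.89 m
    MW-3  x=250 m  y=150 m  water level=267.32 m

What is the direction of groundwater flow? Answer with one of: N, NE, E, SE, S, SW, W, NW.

NW

With h = a·x + b·y + c and MW-1 as origin, the differences give:
  140·a + 70·b = +1.93
  120·a + 80·b = +1.36
Eliminate b (×80 and ×70, subtract): 2800·a = 59.200 → a = ∂h/∂x = +0.02114
Back-substitute: b = ∂h/∂y = -0.01471.
Flow = −∇h = (-0.02114 east, +0.01471 north), which points northwest.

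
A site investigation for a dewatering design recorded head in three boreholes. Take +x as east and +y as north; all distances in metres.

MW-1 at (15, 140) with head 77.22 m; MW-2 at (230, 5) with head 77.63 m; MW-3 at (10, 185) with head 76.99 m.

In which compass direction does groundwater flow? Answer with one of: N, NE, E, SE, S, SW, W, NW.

Differences from MW-1: to MW-2 (Δx, Δy, Δh) = (215, -135, +0.41); to MW-3 = (-5, 45, -0.23).
Determinant of the coordinate differences = 215·45 − (-5)·(-135) = 9000.
∂h/∂x = [(+0.41)·45 − (-0.23)·(-135)] / 9000 = -0.001400
∂h/∂y = [215·(-0.23) − (-5)·(+0.41)] / 9000 = -0.005267
Flow = −∇h = (+0.001400 east, +0.005267 north), which points north.

N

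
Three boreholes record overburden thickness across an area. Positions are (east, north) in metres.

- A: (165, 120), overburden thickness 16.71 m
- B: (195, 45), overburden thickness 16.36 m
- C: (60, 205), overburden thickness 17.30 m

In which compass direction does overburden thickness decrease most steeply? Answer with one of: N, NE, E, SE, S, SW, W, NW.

SE

With d = a·x + b·y + c and A as origin, the differences give:
  30·a + (-75)·b = -0.35
  (-105)·a + 85·b = +0.59
Eliminate b (×85 and ×(-75), subtract): -5325·a = 14.500 → a = ∂d/∂x = -0.002723
Back-substitute: b = ∂d/∂y = +0.003577.
Steepest decrease is along −∇f = (+0.002723 E, -0.003577 N) → southeast.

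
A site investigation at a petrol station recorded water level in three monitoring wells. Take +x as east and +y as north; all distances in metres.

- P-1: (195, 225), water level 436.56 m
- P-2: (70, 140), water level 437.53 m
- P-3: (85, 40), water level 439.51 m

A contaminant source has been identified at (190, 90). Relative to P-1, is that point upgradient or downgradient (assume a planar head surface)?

upgradient

Three-point gradient (reference P-1): Δ to P-2 = (-125, -85, +0.97), Δ to P-3 = (-110, -185, +2.95).
∂h/∂x = +0.005176, ∂h/∂y = -0.01902 (det = 13775).
Head at (190, 90) = 436.56 + (+0.005176)·(-5) + (-0.01902)·(-135) = 439.10 m.
That is higher than the 436.56 m at P-1, so the point is upgradient.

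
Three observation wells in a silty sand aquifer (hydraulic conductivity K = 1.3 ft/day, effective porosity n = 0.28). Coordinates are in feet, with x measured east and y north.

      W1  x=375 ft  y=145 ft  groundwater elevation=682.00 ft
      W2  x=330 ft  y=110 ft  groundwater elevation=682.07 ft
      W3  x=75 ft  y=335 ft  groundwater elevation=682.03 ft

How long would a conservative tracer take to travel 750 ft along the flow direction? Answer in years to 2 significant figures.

350 years

With h = a·x + b·y + c and W1 as origin, the differences give:
  (-45)·a + (-35)·b = +0.07
  (-300)·a + 190·b = +0.03
Eliminate b (×190 and ×(-35), subtract): -19050·a = 14.350 → a = ∂h/∂x = -0.0007533
Back-substitute: b = ∂h/∂y = -0.001031.
|∇h| = √(-0.0007533² + -0.001031²) = 0.001277
Seepage velocity v = K·i/n = 1.3 × 0.001277 / 0.28 = 0.005929 ft/day.
t = 750 / 0.005929 = 1.265e+05 days = 346 years.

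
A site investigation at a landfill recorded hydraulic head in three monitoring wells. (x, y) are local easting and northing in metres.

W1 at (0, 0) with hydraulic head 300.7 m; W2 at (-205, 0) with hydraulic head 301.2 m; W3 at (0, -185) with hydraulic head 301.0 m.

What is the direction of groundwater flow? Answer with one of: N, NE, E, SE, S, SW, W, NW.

∂h/∂x = (301.2 − 300.7) / (-205 − 0) = -0.002439
∂h/∂y = (301.0 − 300.7) / (-185 − 0) = -0.001622
Flow = −∇h = (+0.002439 east, +0.001622 north), which points northeast.

NE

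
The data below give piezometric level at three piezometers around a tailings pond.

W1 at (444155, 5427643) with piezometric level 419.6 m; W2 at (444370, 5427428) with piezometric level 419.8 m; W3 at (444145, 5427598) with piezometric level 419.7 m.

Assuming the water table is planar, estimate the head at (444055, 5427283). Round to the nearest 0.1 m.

With h = a·x + b·y + c and W1 as origin, the differences give:
  215·a + (-215)·b = +0.2
  (-10)·a + (-45)·b = +0.1
Eliminate b (×(-45) and ×(-215), subtract): -11825·a = 12.50 → a = ∂h/∂x = -0.001057
Back-substitute: b = ∂h/∂y = -0.001987.
h(444055, 5427283) = 419.6 + (-0.001057)·(-100) + (-0.001987)·(-360) = 419.6 +0.106 +0.715 = 420.421 m.

420.4 m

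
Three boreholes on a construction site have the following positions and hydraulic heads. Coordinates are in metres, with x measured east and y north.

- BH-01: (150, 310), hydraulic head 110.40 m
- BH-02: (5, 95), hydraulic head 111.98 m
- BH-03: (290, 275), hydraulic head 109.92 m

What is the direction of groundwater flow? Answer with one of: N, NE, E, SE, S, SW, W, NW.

Taking BH-01 as reference: BH-02−BH-01 = (-145, -215, +1.58); BH-03−BH-01 = (140, -35, -0.48).
Solve a·Δx + b·Δy = Δh: det = (-145)·(-35) − 140·(-215) = 35175.
∂h/∂x = [(+1.58)·(-35) − (-0.48)·(-215)] / 35175 = -0.004506
∂h/∂y = [(-145)·(-0.48) − 140·(+1.58)] / 35175 = -0.004310
Flow = −∇h = (+0.004506 east, +0.004310 north), which points northeast.

NE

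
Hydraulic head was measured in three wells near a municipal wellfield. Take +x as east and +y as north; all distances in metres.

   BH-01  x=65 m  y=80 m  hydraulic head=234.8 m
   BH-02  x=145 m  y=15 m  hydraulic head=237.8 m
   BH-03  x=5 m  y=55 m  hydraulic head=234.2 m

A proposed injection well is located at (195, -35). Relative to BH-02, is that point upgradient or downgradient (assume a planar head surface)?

upgradient

Three-point gradient (reference BH-01): Δ to BH-02 = (80, -65, +3.0), Δ to BH-03 = (-60, -25, -0.6).
∂h/∂x = +0.01932, ∂h/∂y = -0.02237 (det = -5900).
Head at (195, -35) = 234.8 + (+0.01932)·(130) + (-0.02237)·(-115) = 239.88 m.
That is higher than the 237.8 m at BH-02, so the point is upgradient.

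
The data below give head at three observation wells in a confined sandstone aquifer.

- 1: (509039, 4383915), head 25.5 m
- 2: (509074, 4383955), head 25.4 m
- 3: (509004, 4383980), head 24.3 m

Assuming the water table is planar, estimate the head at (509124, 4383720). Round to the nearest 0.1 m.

Taking 1 as reference: 2−1 = (35, 40, -0.1); 3−1 = (-35, 65, -1.2).
Determinant of the coordinate differences = 35·65 − (-35)·40 = 3675.
∂h/∂x = [(-0.1)·65 − (-1.2)·40] / 3675 = +0.01129
∂h/∂y = [35·(-1.2) − (-35)·(-0.1)] / 3675 = -0.01238
h(509124, 4383720) = 25.5 + (+0.01129)·(85) + (-0.01238)·(-195) = 25.5 +0.960 +2.414 = 28.874 m.

28.9 m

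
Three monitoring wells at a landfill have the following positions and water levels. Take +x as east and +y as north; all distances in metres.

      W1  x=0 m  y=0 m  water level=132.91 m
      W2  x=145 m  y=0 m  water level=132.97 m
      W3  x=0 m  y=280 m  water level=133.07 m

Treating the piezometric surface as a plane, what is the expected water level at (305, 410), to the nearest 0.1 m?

∂h/∂x = (132.97 − 132.91) / (145 − 0) = +0.0004138
∂h/∂y = (133.07 − 132.91) / (280 − 0) = +0.0005714
h(305, 410) = 132.91 + (+0.0004138)·(305) + (+0.0005714)·(410) = 132.91 +0.126 +0.234 = 133.270 m.

133.3 m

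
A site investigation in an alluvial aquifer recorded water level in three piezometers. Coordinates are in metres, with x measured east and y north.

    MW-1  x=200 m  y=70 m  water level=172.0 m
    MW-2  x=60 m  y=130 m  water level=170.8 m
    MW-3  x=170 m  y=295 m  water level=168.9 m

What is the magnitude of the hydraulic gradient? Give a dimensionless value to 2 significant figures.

Taking MW-1 as reference: MW-2−MW-1 = (-140, 60, -1.2); MW-3−MW-1 = (-30, 225, -3.1).
Solve a·Δx + b·Δy = Δh: det = (-140)·225 − (-30)·60 = -29700.
∂h/∂x = [(-1.2)·225 − (-3.1)·60] / -29700 = +0.002828
∂h/∂y = [(-140)·(-3.1) − (-30)·(-1.2)] / -29700 = -0.01340
|∇h| = √(0.002828² + -0.01340²) = 0.0137

0.014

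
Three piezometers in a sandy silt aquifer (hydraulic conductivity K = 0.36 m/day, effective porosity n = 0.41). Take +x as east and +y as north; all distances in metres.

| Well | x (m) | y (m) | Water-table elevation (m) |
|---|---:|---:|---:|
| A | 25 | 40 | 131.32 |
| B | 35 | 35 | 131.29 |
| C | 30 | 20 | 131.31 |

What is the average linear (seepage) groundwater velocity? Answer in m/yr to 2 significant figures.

1.0 m/yr

Taking A as reference: B−A = (10, -5, -0.03); C−A = (5, -20, -0.01).
Solve a·Δx + b·Δy = Δh: det = 10·(-20) − 5·(-5) = -175.
∂h/∂x = [(-0.03)·(-20) − (-0.01)·(-5)] / -175 = -0.003143
∂h/∂y = [10·(-0.01) − 5·(-0.03)] / -175 = -0.0002857
|∇h| = √(-0.003143² + -0.0002857²) = 0.003156
Seepage velocity v = K·i/n = 0.36 × 0.003156 / 0.41 = 0.002771 m/day = 1.012 m/yr.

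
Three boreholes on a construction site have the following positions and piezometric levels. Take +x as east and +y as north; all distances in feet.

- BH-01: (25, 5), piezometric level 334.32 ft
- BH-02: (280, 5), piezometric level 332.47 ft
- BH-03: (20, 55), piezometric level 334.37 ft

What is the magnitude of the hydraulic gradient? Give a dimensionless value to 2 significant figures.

0.0073

With h = a·x + b·y + c and BH-01 as origin, the differences give:
  255·a + 0·b = -1.85
  (-5)·a + 50·b = +0.05
Eliminate b (×50 and ×0, subtract): 12750·a = -92.500 → a = ∂h/∂x = -0.007255
Back-substitute: b = ∂h/∂y = +0.0002745.
|∇h| = √(-0.007255² + 0.0002745²) = 0.00726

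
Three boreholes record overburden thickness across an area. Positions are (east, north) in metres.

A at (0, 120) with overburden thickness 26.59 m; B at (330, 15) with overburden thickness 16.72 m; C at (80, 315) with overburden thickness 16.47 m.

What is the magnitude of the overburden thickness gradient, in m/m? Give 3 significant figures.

Taking A as reference: B−A = (330, -105, -9.87); C−A = (80, 195, -10.12).
Solve a·Δx + b·Δy = Δd: det = 330·195 − 80·(-105) = 72750.
∂d/∂x = [(-9.87)·195 − (-10.12)·(-105)] / 72750 = -0.04106
∂d/∂y = [330·(-10.12) − 80·(-9.87)] / 72750 = -0.03505
|∇f| = √(-0.04106² + -0.03505²) = 0.05399 m/m

0.0540 m/m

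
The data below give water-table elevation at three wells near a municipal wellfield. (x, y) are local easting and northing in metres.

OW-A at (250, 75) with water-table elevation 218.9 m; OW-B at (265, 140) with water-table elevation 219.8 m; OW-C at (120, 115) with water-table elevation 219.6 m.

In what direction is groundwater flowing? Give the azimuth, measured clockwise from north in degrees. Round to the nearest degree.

Taking OW-A as reference: OW-B−OW-A = (15, 65, +0.9); OW-C−OW-A = (-130, 40, +0.7).
Solve a·Δx + b·Δy = Δh: det = 15·40 − (-130)·65 = 9050.
∂h/∂x = [(+0.9)·40 − (+0.7)·65] / 9050 = -0.001050
∂h/∂y = [15·(+0.7) − (-130)·(+0.9)] / 9050 = +0.01409
Flow direction (−∇h) has components (+0.001050 E, -0.01409 N).
Azimuth = atan2(E, N) = atan2(+0.001050, -0.01409) = 175.7° ≈ 176°.

176°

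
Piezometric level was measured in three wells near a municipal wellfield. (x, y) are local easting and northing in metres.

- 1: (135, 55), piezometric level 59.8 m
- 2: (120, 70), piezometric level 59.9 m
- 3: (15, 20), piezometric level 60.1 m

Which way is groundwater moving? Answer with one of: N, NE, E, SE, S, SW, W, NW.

Taking 1 as reference: 2−1 = (-15, 15, +0.1); 3−1 = (-120, -35, +0.3).
Determinant of the coordinate differences = (-15)·(-35) − (-120)·15 = 2325.
∂h/∂x = [(+0.1)·(-35) − (+0.3)·15] / 2325 = -0.003441
∂h/∂y = [(-15)·(+0.3) − (-120)·(+0.1)] / 2325 = +0.003226
Flow = −∇h = (+0.003441 east, -0.003226 north), which points southeast.

SE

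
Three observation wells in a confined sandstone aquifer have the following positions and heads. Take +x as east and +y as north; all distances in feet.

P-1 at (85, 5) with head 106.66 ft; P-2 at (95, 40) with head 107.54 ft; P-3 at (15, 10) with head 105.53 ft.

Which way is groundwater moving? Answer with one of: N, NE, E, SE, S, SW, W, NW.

SW

Three-point gradient (reference P-1): Δ to P-2 = (10, 35, +0.88), Δ to P-3 = (-70, 5, -1.13).
∂h/∂x = +0.01758, ∂h/∂y = +0.02012 (det = 2500).
Flow = −∇h = (-0.01758 east, -0.02012 north), which points southwest.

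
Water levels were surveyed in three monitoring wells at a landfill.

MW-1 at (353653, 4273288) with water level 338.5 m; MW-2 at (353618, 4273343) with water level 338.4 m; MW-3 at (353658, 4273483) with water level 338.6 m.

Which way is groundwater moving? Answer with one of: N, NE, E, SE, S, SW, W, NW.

Taking MW-1 as reference: MW-2−MW-1 = (-35, 55, -0.1); MW-3−MW-1 = (5, 195, +0.1).
Solve a·Δx + b·Δy = Δh: det = (-35)·195 − 5·55 = -7100.
∂h/∂x = [(-0.1)·195 − (+0.1)·55] / -7100 = +0.003521
∂h/∂y = [(-35)·(+0.1) − 5·(-0.1)] / -7100 = +0.0004225
Flow = −∇h = (-0.003521 east, -0.0004225 north), which points west.

W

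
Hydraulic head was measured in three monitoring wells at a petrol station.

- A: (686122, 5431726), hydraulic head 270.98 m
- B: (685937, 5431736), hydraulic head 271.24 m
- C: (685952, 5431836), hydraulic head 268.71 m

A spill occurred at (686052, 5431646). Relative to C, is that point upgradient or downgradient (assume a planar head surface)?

upgradient

With h = a·x + b·y + c and A as origin, the differences give:
  (-185)·a + 10·b = +0.26
  (-170)·a + 110·b = -2.27
Eliminate b (×110 and ×10, subtract): -18650·a = 51.300 → a = ∂h/∂x = -0.002751
Back-substitute: b = ∂h/∂y = -0.02489.
Head at (686052, 5431646) = 270.98 + (-0.002751)·(-70) + (-0.02489)·(-80) = 273.16 m.
That is higher than the 268.71 m at C, so the point is upgradient.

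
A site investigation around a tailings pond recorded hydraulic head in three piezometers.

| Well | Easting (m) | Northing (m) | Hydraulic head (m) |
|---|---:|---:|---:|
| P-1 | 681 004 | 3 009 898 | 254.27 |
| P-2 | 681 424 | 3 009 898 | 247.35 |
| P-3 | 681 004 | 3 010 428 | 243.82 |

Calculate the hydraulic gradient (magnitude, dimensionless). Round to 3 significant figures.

0.0257

∂h/∂x = (247.35 − 254.27) / (681424 − 681004) = -0.01648
∂h/∂y = (243.82 − 254.27) / (3010428 − 3009898) = -0.01972
|∇h| = √(-0.01648² + -0.01972²) = 0.0257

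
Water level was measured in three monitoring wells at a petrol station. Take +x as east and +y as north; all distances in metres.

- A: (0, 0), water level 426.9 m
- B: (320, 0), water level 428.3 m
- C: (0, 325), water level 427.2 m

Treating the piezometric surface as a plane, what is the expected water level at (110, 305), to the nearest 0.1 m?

427.7 m

∂h/∂x = (428.3 − 426.9) / (320 − 0) = +0.004375
∂h/∂y = (427.2 − 426.9) / (325 − 0) = +0.0009231
h(110, 305) = 426.9 + (+0.004375)·(110) + (+0.0009231)·(305) = 426.9 +0.481 +0.282 = 427.663 m.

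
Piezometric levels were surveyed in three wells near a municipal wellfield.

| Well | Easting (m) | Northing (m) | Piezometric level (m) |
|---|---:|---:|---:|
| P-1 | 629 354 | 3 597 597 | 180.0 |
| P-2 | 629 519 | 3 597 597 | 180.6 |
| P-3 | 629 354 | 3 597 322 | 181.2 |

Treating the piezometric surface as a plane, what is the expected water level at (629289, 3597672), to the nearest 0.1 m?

179.4 m

∂h/∂x = (180.6 − 180.0) / (629519 − 629354) = +0.003636
∂h/∂y = (181.2 − 180.0) / (3597322 − 3597597) = -0.004364
h(629289, 3597672) = 180.0 + (+0.003636)·(-65) + (-0.004364)·(75) = 180.0 -0.236 -0.327 = 179.436 m.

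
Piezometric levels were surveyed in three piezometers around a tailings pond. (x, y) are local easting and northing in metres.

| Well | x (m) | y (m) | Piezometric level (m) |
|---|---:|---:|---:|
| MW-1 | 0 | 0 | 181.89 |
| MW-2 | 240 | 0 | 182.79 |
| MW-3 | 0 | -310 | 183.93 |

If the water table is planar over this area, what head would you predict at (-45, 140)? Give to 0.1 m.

∂h/∂x = (182.79 − 181.89) / (240 − 0) = +0.003750
∂h/∂y = (183.93 − 181.89) / (-310 − 0) = -0.006581
h(-45, 140) = 181.89 + (+0.003750)·(-45) + (-0.006581)·(140) = 181.89 -0.169 -0.921 = 180.800 m.

180.8 m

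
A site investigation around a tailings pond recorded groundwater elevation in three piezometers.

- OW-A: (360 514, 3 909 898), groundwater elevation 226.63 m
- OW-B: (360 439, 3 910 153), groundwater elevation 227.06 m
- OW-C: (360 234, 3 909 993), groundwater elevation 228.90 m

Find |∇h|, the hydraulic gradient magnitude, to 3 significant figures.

0.00841

Differences from OW-A: to OW-B (Δx, Δy, Δh) = (-75, 255, +0.43); to OW-C = (-280, 95, +2.27).
Solve a·Δx + b·Δy = Δh: det = (-75)·95 − (-280)·255 = 64275.
∂h/∂x = [(+0.43)·95 − (+2.27)·255] / 64275 = -0.008370
∂h/∂y = [(-75)·(+2.27) − (-280)·(+0.43)] / 64275 = -0.0007756
|∇h| = √(-0.008370² + -0.0007756²) = 0.008406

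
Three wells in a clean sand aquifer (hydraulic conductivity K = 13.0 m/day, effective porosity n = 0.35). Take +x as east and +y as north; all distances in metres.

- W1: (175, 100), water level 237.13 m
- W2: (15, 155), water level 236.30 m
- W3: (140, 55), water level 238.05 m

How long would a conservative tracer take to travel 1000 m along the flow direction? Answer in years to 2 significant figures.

3.8 years

With h = a·x + b·y + c and W1 as origin, the differences give:
  (-160)·a + 55·b = -0.83
  (-35)·a + (-45)·b = +0.92
Eliminate b (×(-45) and ×55, subtract): 9125·a = -13.250 → a = ∂h/∂x = -0.001452
Back-substitute: b = ∂h/∂y = -0.01932.
|∇h| = √(-0.001452² + -0.01932²) = 0.01937
Seepage velocity v = K·i/n = 13.0 × 0.01937 / 0.35 = 0.7195 m/day.
t = 1000 / 0.7195 = 1390 days = 3.81 years.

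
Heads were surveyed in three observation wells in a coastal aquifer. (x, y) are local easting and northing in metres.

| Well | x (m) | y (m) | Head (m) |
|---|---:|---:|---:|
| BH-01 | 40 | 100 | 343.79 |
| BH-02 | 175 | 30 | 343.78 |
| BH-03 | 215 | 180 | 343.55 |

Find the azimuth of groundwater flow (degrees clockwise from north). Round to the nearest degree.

Taking BH-01 as reference: BH-02−BH-01 = (135, -70, -0.01); BH-03−BH-01 = (175, 80, -0.24).
Solve a·Δx + b·Δy = Δh: det = 135·80 − 175·(-70) = 23050.
∂h/∂x = [(-0.01)·80 − (-0.24)·(-70)] / 23050 = -0.0007636
∂h/∂y = [135·(-0.24) − 175·(-0.01)] / 23050 = -0.001330
Flow direction (−∇h) has components (+0.0007636 E, +0.001330 N).
Azimuth = atan2(E, N) = atan2(+0.0007636, +0.001330) = 29.9° ≈ 030°.

030°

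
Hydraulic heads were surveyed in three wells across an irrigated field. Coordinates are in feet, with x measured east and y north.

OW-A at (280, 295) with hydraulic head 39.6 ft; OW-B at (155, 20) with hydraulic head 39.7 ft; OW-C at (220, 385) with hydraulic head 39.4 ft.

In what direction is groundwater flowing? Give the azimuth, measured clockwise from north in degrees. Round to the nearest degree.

Taking OW-A as reference: OW-B−OW-A = (-125, -275, +0.1); OW-C−OW-A = (-60, 90, -0.2).
Solve a·Δx + b·Δy = Δh: det = (-125)·90 − (-60)·(-275) = -27750.
∂h/∂x = [(+0.1)·90 − (-0.2)·(-275)] / -27750 = +0.001658
∂h/∂y = [(-125)·(-0.2) − (-60)·(+0.1)] / -27750 = -0.001117
Flow direction (−∇h) has components (-0.001658 E, +0.001117 N).
Azimuth = atan2(E, N) = atan2(-0.001658, +0.001117) = 304.0° ≈ 304°.

304°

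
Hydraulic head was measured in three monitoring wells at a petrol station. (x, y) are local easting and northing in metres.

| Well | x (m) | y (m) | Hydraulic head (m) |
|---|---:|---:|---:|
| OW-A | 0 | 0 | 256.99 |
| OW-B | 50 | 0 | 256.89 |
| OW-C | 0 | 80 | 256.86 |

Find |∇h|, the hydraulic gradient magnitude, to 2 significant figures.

∂h/∂x = (256.89 − 256.99) / (50 − 0) = -0.002000
∂h/∂y = (256.86 − 256.99) / (80 − 0) = -0.001625
|∇h| = √(-0.002000² + -0.001625²) = 0.002577

0.0026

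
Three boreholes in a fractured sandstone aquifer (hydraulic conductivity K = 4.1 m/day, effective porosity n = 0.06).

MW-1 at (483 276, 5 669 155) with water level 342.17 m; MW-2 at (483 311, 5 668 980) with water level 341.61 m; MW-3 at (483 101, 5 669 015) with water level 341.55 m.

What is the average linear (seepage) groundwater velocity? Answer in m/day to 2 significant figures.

0.24 m/day

Taking MW-1 as reference: MW-2−MW-1 = (35, -175, -0.56); MW-3−MW-1 = (-175, -140, -0.62).
Solve a·Δx + b·Δy = Δh: det = 35·(-140) − (-175)·(-175) = -35525.
∂h/∂x = [(-0.56)·(-140) − (-0.62)·(-175)] / -35525 = +0.0008473
∂h/∂y = [35·(-0.62) − (-175)·(-0.56)] / -35525 = +0.003369
|∇h| = √(0.0008473² + 0.003369²) = 0.003474
Seepage velocity v = K·i/n = 4.1 × 0.003474 / 0.06 = 0.2374 m/day.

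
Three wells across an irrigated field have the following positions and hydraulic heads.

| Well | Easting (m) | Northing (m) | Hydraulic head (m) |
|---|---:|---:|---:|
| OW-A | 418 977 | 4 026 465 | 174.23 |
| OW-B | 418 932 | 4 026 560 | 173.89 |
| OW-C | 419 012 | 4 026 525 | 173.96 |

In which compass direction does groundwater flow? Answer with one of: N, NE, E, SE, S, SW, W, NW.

Differences from OW-A: to OW-B (Δx, Δy, Δh) = (-45, 95, -0.34); to OW-C = (35, 60, -0.27).
Solve a·Δx + b·Δy = Δh: det = (-45)·60 − 35·95 = -6025.
∂h/∂x = [(-0.34)·60 − (-0.27)·95] / -6025 = -0.0008714
∂h/∂y = [(-45)·(-0.27) − 35·(-0.34)] / -6025 = -0.003992
Flow = −∇h = (+0.0008714 east, +0.003992 north), which points north.

N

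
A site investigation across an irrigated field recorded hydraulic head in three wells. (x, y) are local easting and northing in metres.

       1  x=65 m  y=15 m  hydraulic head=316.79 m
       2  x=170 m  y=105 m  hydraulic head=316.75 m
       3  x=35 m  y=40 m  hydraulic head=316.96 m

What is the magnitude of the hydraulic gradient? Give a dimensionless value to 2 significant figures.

With h = a·x + b·y + c and 1 as origin, the differences give:
  105·a + 90·b = -0.04
  (-30)·a + 25·b = +0.17
Eliminate b (×25 and ×90, subtract): 5325·a = -16.300 → a = ∂h/∂x = -0.003061
Back-substitute: b = ∂h/∂y = +0.003127.
|∇h| = √(-0.003061² + 0.003127²) = 0.004376

0.0044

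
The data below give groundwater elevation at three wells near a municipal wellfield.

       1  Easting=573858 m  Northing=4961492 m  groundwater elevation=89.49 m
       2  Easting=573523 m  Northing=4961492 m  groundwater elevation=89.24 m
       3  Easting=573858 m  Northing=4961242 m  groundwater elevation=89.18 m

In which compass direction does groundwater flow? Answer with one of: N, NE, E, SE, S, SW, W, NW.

SW

∂h/∂x = (89.24 − 89.49) / (573523 − 573858) = +0.0007463
∂h/∂y = (89.18 − 89.49) / (4961242 − 4961492) = +0.001240
Flow = −∇h = (-0.0007463 east, -0.001240 north), which points southwest.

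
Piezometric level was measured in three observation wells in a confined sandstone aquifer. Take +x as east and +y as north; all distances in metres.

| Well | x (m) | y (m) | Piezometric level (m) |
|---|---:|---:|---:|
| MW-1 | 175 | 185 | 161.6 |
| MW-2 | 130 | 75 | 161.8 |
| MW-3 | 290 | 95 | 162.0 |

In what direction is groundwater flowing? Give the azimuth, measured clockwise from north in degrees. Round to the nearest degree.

Differences from MW-1: to MW-2 (Δx, Δy, Δh) = (-45, -110, +0.2); to MW-3 = (115, -90, +0.4).
Solve a·Δx + b·Δy = Δh: det = (-45)·(-90) − 115·(-110) = 16700.
∂h/∂x = [(+0.2)·(-90) − (+0.4)·(-110)] / 16700 = +0.001557
∂h/∂y = [(-45)·(+0.4) − 115·(+0.2)] / 16700 = -0.002455
Flow direction (−∇h) has components (-0.001557 E, +0.002455 N).
Azimuth = atan2(E, N) = atan2(-0.001557, +0.002455) = 327.6° ≈ 328°.

328°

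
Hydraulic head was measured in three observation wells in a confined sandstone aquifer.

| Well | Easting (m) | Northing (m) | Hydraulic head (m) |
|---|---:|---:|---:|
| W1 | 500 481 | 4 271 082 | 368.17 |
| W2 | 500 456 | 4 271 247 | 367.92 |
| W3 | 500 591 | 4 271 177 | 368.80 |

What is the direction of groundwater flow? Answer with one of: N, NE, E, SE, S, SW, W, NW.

W

With h = a·x + b·y + c and W1 as origin, the differences give:
  (-25)·a + 165·b = -0.25
  110·a + 95·b = +0.63
Eliminate b (×95 and ×165, subtract): -20525·a = -127.700 → a = ∂h/∂x = +0.006222
Back-substitute: b = ∂h/∂y = -0.0005725.
Flow = −∇h = (-0.006222 east, +0.0005725 north), which points west.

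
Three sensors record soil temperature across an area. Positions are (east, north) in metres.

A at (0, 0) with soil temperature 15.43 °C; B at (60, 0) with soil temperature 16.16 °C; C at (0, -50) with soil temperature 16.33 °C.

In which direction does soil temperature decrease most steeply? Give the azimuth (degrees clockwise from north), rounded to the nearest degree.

∂T/∂x = (16.16 − 15.43) / (60 − 0) = +0.01217
∂T/∂y = (16.33 − 15.43) / (-50 − 0) = -0.01800
Steepest decrease is along −∇f: components (-0.01217 E, +0.01800 N).
Azimuth = atan2(-0.01217, +0.01800) = 325.9° ≈ 326°.

326°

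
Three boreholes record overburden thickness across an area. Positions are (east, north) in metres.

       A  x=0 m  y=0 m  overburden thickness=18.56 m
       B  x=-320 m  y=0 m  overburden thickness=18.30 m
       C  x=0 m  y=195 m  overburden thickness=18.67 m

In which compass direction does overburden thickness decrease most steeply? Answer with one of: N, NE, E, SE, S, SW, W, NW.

SW

∂d/∂x = (18.30 − 18.56) / (-320 − 0) = +0.0008125
∂d/∂y = (18.67 − 18.56) / (195 − 0) = +0.0005641
Steepest decrease is along −∇f = (-0.0008125 E, -0.0005641 N) → southwest.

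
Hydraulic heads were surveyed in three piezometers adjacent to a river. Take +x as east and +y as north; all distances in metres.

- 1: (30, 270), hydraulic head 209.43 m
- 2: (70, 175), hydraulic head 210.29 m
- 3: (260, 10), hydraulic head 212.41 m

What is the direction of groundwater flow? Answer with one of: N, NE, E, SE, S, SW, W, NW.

NW

Three-point gradient (reference 1): Δ to 2 = (40, -95, +0.86), Δ to 3 = (230, -260, +2.98).
∂h/∂x = +0.005197, ∂h/∂y = -0.006865 (det = 11450).
Flow = −∇h = (-0.005197 east, +0.006865 north), which points northwest.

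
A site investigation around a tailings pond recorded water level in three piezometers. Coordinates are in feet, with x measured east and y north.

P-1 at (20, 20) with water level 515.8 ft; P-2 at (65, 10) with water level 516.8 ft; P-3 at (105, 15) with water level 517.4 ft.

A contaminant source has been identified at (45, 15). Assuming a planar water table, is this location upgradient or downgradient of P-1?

upgradient

With h = a·x + b·y + c and P-1 as origin, the differences give:
  45·a + (-10)·b = +1.0
  85·a + (-5)·b = +1.6
Eliminate b (×(-5) and ×(-10), subtract): 625·a = 11.00 → a = ∂h/∂x = +0.01760
Back-substitute: b = ∂h/∂y = -0.02080.
Head at (45, 15) = 515.8 + (+0.01760)·(25) + (-0.02080)·(-5) = 516.34 ft.
That is higher than the 515.8 ft at P-1, so the point is upgradient.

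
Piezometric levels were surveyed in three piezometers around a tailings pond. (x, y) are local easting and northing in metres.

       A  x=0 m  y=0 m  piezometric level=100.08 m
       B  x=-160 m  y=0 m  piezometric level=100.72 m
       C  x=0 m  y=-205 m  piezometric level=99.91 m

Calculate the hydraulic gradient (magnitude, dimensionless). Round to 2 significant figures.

∂h/∂x = (100.72 − 100.08) / (-160 − 0) = -0.004000
∂h/∂y = (99.91 − 100.08) / (-205 − 0) = +0.0008293
|∇h| = √(-0.004000² + 0.0008293²) = 0.004085

0.0041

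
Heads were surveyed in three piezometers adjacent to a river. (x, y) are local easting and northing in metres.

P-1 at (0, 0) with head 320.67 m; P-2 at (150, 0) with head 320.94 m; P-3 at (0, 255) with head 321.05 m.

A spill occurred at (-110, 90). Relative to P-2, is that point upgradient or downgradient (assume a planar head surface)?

downgradient

∂h/∂x = (320.94 − 320.67) / (150 − 0) = +0.001800
∂h/∂y = (321.05 − 320.67) / (255 − 0) = +0.001490
Head at (-110, 90) = 320.67 + (+0.001800)·(-110) + (+0.001490)·(90) = 320.61 m.
That is lower than the 320.94 m at P-2, so the point is downgradient.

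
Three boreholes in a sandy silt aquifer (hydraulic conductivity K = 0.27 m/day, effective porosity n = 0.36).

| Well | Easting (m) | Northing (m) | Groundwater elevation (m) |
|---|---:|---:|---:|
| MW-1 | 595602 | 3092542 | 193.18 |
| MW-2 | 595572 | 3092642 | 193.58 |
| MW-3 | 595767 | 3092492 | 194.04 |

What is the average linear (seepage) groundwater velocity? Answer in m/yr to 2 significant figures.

Differences from MW-1: to MW-2 (Δx, Δy, Δh) = (-30, 100, +0.40); to MW-3 = (165, -50, +0.86).
Determinant of the coordinate differences = (-30)·(-50) − 165·100 = -15000.
∂h/∂x = [(+0.40)·(-50) − (+0.86)·100] / -15000 = +0.007067
∂h/∂y = [(-30)·(+0.86) − 165·(+0.40)] / -15000 = +0.006120
|∇h| = √(0.007067² + 0.006120²) = 0.009349
Seepage velocity v = K·i/n = 0.27 × 0.009349 / 0.36 = 0.007012 m/day = 2.561 m/yr.

2.6 m/yr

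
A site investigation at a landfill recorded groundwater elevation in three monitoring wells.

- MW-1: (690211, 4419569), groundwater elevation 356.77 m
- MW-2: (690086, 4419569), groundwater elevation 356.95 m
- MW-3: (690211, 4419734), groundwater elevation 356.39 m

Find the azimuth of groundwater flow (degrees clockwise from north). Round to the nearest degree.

∂h/∂x = (356.95 − 356.77) / (690086 − 690211) = -0.001440
∂h/∂y = (356.39 − 356.77) / (4419734 − 4419569) = -0.002303
Flow direction (−∇h) has components (+0.001440 E, +0.002303 N).
Azimuth = atan2(E, N) = atan2(+0.001440, +0.002303) = 32.0° ≈ 032°.

032°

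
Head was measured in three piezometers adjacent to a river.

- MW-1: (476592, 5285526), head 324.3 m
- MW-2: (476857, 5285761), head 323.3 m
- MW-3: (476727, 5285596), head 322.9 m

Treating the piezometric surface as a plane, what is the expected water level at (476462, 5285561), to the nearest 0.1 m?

Three-point gradient (reference MW-1): Δ to MW-2 = (265, 235, -1.0), Δ to MW-3 = (135, 70, -1.4).
∂h/∂x = -0.01966, ∂h/∂y = +0.01791 (det = -13175).
h(476462, 5285561) = 324.3 + (-0.01966)·(-130) + (+0.01791)·(35) = 324.3 +2.556 +0.627 = 327.483 m.

327.5 m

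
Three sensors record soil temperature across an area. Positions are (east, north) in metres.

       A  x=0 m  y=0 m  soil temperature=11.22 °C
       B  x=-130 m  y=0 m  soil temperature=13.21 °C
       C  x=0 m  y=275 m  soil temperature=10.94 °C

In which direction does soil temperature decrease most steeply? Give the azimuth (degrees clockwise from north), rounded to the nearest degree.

086°

∂T/∂x = (13.21 − 11.22) / (-130 − 0) = -0.01531
∂T/∂y = (10.94 − 11.22) / (275 − 0) = -0.001018
Steepest decrease is along −∇f: components (+0.01531 E, +0.001018 N).
Azimuth = atan2(+0.01531, +0.001018) = 86.2° ≈ 086°.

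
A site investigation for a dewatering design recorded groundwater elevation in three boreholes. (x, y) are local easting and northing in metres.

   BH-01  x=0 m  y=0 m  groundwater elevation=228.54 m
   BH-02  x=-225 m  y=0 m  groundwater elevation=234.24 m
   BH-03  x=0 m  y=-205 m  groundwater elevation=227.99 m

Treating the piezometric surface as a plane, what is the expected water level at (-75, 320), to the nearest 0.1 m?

∂h/∂x = (234.24 − 228.54) / (-225 − 0) = -0.02533
∂h/∂y = (227.99 − 228.54) / (-205 − 0) = +0.002683
h(-75, 320) = 228.54 + (-0.02533)·(-75) + (+0.002683)·(320) = 228.54 +1.900 +0.859 = 231.299 m.

231.3 m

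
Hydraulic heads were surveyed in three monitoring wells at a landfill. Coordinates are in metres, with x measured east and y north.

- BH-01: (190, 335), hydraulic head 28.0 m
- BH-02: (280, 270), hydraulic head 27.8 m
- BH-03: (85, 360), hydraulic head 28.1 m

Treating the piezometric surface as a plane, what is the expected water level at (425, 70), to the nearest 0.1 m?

27.2 m

Differences from BH-01: to BH-02 (Δx, Δy, Δh) = (90, -65, -0.2); to BH-03 = (-105, 25, +0.1).
Solve a·Δx + b·Δy = Δh: det = 90·25 − (-105)·(-65) = -4575.
∂h/∂x = [(-0.2)·25 − (+0.1)·(-65)] / -4575 = -0.0003279
∂h/∂y = [90·(+0.1) − (-105)·(-0.2)] / -4575 = +0.002623
h(425, 70) = 28.0 + (-0.0003279)·(235) + (+0.002623)·(-265) = 28.0 -0.077 -0.695 = 27.228 m.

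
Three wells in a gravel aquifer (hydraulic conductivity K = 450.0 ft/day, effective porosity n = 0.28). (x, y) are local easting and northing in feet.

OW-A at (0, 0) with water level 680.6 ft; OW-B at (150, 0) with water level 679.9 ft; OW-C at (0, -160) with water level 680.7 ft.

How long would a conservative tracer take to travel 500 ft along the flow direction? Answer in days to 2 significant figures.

66 days

∂h/∂x = (679.9 − 680.6) / (150 − 0) = -0.004667
∂h/∂y = (680.7 − 680.6) / (-160 − 0) = -0.0006250
|∇h| = √(-0.004667² + -0.0006250²) = 0.004709
Seepage velocity v = K·i/n = 450.0 × 0.004709 / 0.28 = 7.568 ft/day.
t = 500 / 7.568 = 66.07 days.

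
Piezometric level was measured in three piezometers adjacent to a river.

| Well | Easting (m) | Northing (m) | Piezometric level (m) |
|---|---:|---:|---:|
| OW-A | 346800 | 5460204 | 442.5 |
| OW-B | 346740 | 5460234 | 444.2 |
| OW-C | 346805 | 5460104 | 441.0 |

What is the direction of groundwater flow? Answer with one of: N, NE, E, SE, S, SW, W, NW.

SE

With h = a·x + b·y + c and OW-A as origin, the differences give:
  (-60)·a + 30·b = +1.7
  5·a + (-100)·b = -1.5
Eliminate b (×(-100) and ×30, subtract): 5850·a = -125.00 → a = ∂h/∂x = -0.02137
Back-substitute: b = ∂h/∂y = +0.01393.
Flow = −∇h = (+0.02137 east, -0.01393 north), which points southeast.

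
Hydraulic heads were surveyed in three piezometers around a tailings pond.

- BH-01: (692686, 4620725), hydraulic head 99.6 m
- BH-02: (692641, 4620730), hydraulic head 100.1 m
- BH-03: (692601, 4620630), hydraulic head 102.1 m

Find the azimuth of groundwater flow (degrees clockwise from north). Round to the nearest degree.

Differences from BH-01: to BH-02 (Δx, Δy, Δh) = (-45, 5, +0.5); to BH-03 = (-85, -95, +2.5).
Determinant of the coordinate differences = (-45)·(-95) − (-85)·5 = 4700.
∂h/∂x = [(+0.5)·(-95) − (+2.5)·5] / 4700 = -0.01277
∂h/∂y = [(-45)·(+2.5) − (-85)·(+0.5)] / 4700 = -0.01489
Flow direction (−∇h) has components (+0.01277 E, +0.01489 N).
Azimuth = atan2(E, N) = atan2(+0.01277, +0.01489) = 40.6° ≈ 041°.

041°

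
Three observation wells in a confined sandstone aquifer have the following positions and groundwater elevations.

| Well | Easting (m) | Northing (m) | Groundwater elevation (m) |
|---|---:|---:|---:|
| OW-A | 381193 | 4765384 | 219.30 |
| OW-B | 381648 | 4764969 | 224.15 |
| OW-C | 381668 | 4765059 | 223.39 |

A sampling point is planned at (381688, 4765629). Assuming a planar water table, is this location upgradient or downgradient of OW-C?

Taking OW-A as reference: OW-B−OW-A = (455, -415, +4.85); OW-C−OW-A = (475, -325, +4.09).
Solve a·Δx + b·Δy = Δh: det = 455·(-325) − 475·(-415) = 49250.
∂h/∂x = [(+4.85)·(-325) − (+4.09)·(-415)] / 49250 = +0.002459
∂h/∂y = [455·(+4.09) − 475·(+4.85)] / 49250 = -0.008991
Head at (381688, 4765629) = 219.30 + (+0.002459)·(495) + (-0.008991)·(245) = 218.31 m.
That is lower than the 223.39 m at OW-C, so the point is downgradient.

downgradient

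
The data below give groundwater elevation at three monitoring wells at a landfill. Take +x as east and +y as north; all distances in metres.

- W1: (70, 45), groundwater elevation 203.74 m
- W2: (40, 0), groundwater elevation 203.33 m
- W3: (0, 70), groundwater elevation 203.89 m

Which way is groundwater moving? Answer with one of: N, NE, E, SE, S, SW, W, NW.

S

Three-point gradient (reference W1): Δ to W2 = (-30, -45, -0.41), Δ to W3 = (-70, 25, +0.15).
∂h/∂x = +0.0008974, ∂h/∂y = +0.008513 (det = -3900).
Flow = −∇h = (-0.0008974 east, -0.008513 north), which points south.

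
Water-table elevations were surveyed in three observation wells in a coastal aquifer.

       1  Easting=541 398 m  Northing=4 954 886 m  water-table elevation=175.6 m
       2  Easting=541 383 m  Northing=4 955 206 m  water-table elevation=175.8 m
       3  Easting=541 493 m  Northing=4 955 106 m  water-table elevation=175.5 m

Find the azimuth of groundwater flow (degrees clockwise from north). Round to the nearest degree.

Differences from 1: to 2 (Δx, Δy, Δh) = (-15, 320, +0.2); to 3 = (95, 220, -0.1).
Determinant of the coordinate differences = (-15)·220 − 95·320 = -33700.
∂h/∂x = [(+0.2)·220 − (-0.1)·320] / -33700 = -0.002255
∂h/∂y = [(-15)·(-0.1) − 95·(+0.2)] / -33700 = +0.0005193
Flow direction (−∇h) has components (+0.002255 E, -0.0005193 N).
Azimuth = atan2(E, N) = atan2(+0.002255, -0.0005193) = 103.0° ≈ 103°.

103°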